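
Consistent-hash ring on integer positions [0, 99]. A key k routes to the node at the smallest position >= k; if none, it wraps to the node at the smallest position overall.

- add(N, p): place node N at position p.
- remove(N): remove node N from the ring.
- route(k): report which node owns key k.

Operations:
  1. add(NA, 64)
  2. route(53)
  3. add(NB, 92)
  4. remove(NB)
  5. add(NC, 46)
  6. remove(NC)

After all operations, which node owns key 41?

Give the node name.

Answer: NA

Derivation:
Op 1: add NA@64 -> ring=[64:NA]
Op 2: route key 53: smallest pos >= 53 is 64 -> NA
Op 3: add NB@92 -> ring=[64:NA,92:NB]
Op 4: remove NB -> ring=[64:NA]
Op 5: add NC@46 -> ring=[46:NC,64:NA]
Op 6: remove NC -> ring=[64:NA]
Final route key 41: smallest pos >= 41 is 64 -> NA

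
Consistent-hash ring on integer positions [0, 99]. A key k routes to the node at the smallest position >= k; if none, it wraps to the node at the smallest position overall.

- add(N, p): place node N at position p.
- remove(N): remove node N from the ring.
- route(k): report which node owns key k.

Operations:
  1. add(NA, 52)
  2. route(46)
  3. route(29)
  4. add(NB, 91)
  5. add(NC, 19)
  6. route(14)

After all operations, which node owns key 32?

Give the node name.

Op 1: add NA@52 -> ring=[52:NA]
Op 2: route key 46: smallest pos >= 46 is 52 -> NA
Op 3: route key 29: smallest pos >= 29 is 52 -> NA
Op 4: add NB@91 -> ring=[52:NA,91:NB]
Op 5: add NC@19 -> ring=[19:NC,52:NA,91:NB]
Op 6: route key 14: smallest pos >= 14 is 19 -> NC
Final route key 32: smallest pos >= 32 is 52 -> NA

Answer: NA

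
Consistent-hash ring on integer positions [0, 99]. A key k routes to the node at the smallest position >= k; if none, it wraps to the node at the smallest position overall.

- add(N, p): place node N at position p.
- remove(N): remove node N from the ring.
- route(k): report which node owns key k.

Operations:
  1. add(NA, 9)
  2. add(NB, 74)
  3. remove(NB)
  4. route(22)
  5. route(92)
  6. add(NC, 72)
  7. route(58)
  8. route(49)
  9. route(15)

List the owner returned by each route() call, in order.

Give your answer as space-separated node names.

Answer: NA NA NC NC NC

Derivation:
Op 1: add NA@9 -> ring=[9:NA]
Op 2: add NB@74 -> ring=[9:NA,74:NB]
Op 3: remove NB -> ring=[9:NA]
Op 4: route key 22: none >= 22, wrap to smallest pos 9 -> NA
Op 5: route key 92: none >= 92, wrap to smallest pos 9 -> NA
Op 6: add NC@72 -> ring=[9:NA,72:NC]
Op 7: route key 58: smallest pos >= 58 is 72 -> NC
Op 8: route key 49: smallest pos >= 49 is 72 -> NC
Op 9: route key 15: smallest pos >= 15 is 72 -> NC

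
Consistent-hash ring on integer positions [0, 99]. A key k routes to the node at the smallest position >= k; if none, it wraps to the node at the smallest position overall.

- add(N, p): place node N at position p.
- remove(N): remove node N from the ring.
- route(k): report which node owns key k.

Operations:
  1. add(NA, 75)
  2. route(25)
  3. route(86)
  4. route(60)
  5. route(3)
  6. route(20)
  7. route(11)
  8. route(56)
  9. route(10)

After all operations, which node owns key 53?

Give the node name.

Op 1: add NA@75 -> ring=[75:NA]
Op 2: route key 25: smallest pos >= 25 is 75 -> NA
Op 3: route key 86: none >= 86, wrap to smallest pos 75 -> NA
Op 4: route key 60: smallest pos >= 60 is 75 -> NA
Op 5: route key 3: smallest pos >= 3 is 75 -> NA
Op 6: route key 20: smallest pos >= 20 is 75 -> NA
Op 7: route key 11: smallest pos >= 11 is 75 -> NA
Op 8: route key 56: smallest pos >= 56 is 75 -> NA
Op 9: route key 10: smallest pos >= 10 is 75 -> NA
Final route key 53: smallest pos >= 53 is 75 -> NA

Answer: NA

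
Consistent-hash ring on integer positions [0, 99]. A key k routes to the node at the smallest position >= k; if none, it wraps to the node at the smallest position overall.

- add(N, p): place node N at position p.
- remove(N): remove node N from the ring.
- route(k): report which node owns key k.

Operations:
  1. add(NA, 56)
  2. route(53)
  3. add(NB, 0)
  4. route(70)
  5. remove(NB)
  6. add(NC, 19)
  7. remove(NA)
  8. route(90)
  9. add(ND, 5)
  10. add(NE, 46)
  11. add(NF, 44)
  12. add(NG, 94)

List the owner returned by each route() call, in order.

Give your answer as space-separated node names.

Answer: NA NB NC

Derivation:
Op 1: add NA@56 -> ring=[56:NA]
Op 2: route key 53: smallest pos >= 53 is 56 -> NA
Op 3: add NB@0 -> ring=[0:NB,56:NA]
Op 4: route key 70: none >= 70, wrap to smallest pos 0 -> NB
Op 5: remove NB -> ring=[56:NA]
Op 6: add NC@19 -> ring=[19:NC,56:NA]
Op 7: remove NA -> ring=[19:NC]
Op 8: route key 90: none >= 90, wrap to smallest pos 19 -> NC
Op 9: add ND@5 -> ring=[5:ND,19:NC]
Op 10: add NE@46 -> ring=[5:ND,19:NC,46:NE]
Op 11: add NF@44 -> ring=[5:ND,19:NC,44:NF,46:NE]
Op 12: add NG@94 -> ring=[5:ND,19:NC,44:NF,46:NE,94:NG]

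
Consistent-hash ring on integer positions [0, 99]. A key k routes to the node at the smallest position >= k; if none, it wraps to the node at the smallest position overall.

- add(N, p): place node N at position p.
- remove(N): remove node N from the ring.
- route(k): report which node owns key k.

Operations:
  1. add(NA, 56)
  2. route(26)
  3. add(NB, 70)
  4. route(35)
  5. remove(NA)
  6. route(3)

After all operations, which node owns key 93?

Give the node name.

Answer: NB

Derivation:
Op 1: add NA@56 -> ring=[56:NA]
Op 2: route key 26: smallest pos >= 26 is 56 -> NA
Op 3: add NB@70 -> ring=[56:NA,70:NB]
Op 4: route key 35: smallest pos >= 35 is 56 -> NA
Op 5: remove NA -> ring=[70:NB]
Op 6: route key 3: smallest pos >= 3 is 70 -> NB
Final route key 93: none >= 93, wrap to smallest pos 70 -> NB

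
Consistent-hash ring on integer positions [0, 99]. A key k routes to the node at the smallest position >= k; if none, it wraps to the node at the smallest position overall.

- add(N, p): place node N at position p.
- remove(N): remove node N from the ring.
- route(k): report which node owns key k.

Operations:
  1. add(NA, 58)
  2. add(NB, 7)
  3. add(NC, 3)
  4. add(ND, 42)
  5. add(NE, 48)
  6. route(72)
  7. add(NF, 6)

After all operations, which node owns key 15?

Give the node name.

Op 1: add NA@58 -> ring=[58:NA]
Op 2: add NB@7 -> ring=[7:NB,58:NA]
Op 3: add NC@3 -> ring=[3:NC,7:NB,58:NA]
Op 4: add ND@42 -> ring=[3:NC,7:NB,42:ND,58:NA]
Op 5: add NE@48 -> ring=[3:NC,7:NB,42:ND,48:NE,58:NA]
Op 6: route key 72: none >= 72, wrap to smallest pos 3 -> NC
Op 7: add NF@6 -> ring=[3:NC,6:NF,7:NB,42:ND,48:NE,58:NA]
Final route key 15: smallest pos >= 15 is 42 -> ND

Answer: ND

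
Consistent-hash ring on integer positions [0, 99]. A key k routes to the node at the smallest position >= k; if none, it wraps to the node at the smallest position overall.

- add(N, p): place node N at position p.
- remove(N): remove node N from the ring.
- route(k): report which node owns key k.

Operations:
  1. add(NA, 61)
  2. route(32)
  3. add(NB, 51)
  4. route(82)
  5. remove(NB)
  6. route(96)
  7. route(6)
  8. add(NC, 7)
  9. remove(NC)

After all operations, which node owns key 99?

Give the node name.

Op 1: add NA@61 -> ring=[61:NA]
Op 2: route key 32: smallest pos >= 32 is 61 -> NA
Op 3: add NB@51 -> ring=[51:NB,61:NA]
Op 4: route key 82: none >= 82, wrap to smallest pos 51 -> NB
Op 5: remove NB -> ring=[61:NA]
Op 6: route key 96: none >= 96, wrap to smallest pos 61 -> NA
Op 7: route key 6: smallest pos >= 6 is 61 -> NA
Op 8: add NC@7 -> ring=[7:NC,61:NA]
Op 9: remove NC -> ring=[61:NA]
Final route key 99: none >= 99, wrap to smallest pos 61 -> NA

Answer: NA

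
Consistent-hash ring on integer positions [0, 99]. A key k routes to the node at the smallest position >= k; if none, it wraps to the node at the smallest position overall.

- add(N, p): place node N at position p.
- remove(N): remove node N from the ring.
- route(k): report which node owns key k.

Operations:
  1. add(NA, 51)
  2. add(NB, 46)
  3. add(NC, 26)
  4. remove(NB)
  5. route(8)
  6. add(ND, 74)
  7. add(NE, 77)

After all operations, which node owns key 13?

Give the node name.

Op 1: add NA@51 -> ring=[51:NA]
Op 2: add NB@46 -> ring=[46:NB,51:NA]
Op 3: add NC@26 -> ring=[26:NC,46:NB,51:NA]
Op 4: remove NB -> ring=[26:NC,51:NA]
Op 5: route key 8: smallest pos >= 8 is 26 -> NC
Op 6: add ND@74 -> ring=[26:NC,51:NA,74:ND]
Op 7: add NE@77 -> ring=[26:NC,51:NA,74:ND,77:NE]
Final route key 13: smallest pos >= 13 is 26 -> NC

Answer: NC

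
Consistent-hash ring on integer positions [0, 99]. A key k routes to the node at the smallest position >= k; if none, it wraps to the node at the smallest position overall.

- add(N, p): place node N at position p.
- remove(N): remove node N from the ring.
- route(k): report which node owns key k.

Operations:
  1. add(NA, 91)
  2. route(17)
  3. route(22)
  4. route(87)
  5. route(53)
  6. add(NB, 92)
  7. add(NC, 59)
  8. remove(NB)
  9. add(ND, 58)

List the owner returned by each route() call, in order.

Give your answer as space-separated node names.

Answer: NA NA NA NA

Derivation:
Op 1: add NA@91 -> ring=[91:NA]
Op 2: route key 17: smallest pos >= 17 is 91 -> NA
Op 3: route key 22: smallest pos >= 22 is 91 -> NA
Op 4: route key 87: smallest pos >= 87 is 91 -> NA
Op 5: route key 53: smallest pos >= 53 is 91 -> NA
Op 6: add NB@92 -> ring=[91:NA,92:NB]
Op 7: add NC@59 -> ring=[59:NC,91:NA,92:NB]
Op 8: remove NB -> ring=[59:NC,91:NA]
Op 9: add ND@58 -> ring=[58:ND,59:NC,91:NA]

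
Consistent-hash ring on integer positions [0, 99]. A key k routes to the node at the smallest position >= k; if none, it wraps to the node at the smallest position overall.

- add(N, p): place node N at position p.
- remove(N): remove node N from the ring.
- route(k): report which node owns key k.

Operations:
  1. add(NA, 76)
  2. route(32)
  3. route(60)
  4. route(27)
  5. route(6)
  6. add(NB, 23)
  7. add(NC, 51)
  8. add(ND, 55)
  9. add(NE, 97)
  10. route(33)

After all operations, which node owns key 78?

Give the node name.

Op 1: add NA@76 -> ring=[76:NA]
Op 2: route key 32: smallest pos >= 32 is 76 -> NA
Op 3: route key 60: smallest pos >= 60 is 76 -> NA
Op 4: route key 27: smallest pos >= 27 is 76 -> NA
Op 5: route key 6: smallest pos >= 6 is 76 -> NA
Op 6: add NB@23 -> ring=[23:NB,76:NA]
Op 7: add NC@51 -> ring=[23:NB,51:NC,76:NA]
Op 8: add ND@55 -> ring=[23:NB,51:NC,55:ND,76:NA]
Op 9: add NE@97 -> ring=[23:NB,51:NC,55:ND,76:NA,97:NE]
Op 10: route key 33: smallest pos >= 33 is 51 -> NC
Final route key 78: smallest pos >= 78 is 97 -> NE

Answer: NE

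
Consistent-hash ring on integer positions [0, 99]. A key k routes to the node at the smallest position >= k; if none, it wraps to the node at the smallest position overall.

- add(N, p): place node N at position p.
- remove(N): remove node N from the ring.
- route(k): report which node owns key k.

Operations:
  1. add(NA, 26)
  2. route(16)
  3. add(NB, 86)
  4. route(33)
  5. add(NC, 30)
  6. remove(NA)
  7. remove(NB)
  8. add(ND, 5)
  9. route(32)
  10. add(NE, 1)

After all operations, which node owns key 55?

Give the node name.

Op 1: add NA@26 -> ring=[26:NA]
Op 2: route key 16: smallest pos >= 16 is 26 -> NA
Op 3: add NB@86 -> ring=[26:NA,86:NB]
Op 4: route key 33: smallest pos >= 33 is 86 -> NB
Op 5: add NC@30 -> ring=[26:NA,30:NC,86:NB]
Op 6: remove NA -> ring=[30:NC,86:NB]
Op 7: remove NB -> ring=[30:NC]
Op 8: add ND@5 -> ring=[5:ND,30:NC]
Op 9: route key 32: none >= 32, wrap to smallest pos 5 -> ND
Op 10: add NE@1 -> ring=[1:NE,5:ND,30:NC]
Final route key 55: none >= 55, wrap to smallest pos 1 -> NE

Answer: NE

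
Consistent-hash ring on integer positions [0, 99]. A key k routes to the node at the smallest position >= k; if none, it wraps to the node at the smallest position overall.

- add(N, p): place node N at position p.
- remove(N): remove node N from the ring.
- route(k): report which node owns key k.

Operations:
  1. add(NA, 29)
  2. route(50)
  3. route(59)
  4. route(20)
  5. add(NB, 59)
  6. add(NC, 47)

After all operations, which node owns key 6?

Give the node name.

Op 1: add NA@29 -> ring=[29:NA]
Op 2: route key 50: none >= 50, wrap to smallest pos 29 -> NA
Op 3: route key 59: none >= 59, wrap to smallest pos 29 -> NA
Op 4: route key 20: smallest pos >= 20 is 29 -> NA
Op 5: add NB@59 -> ring=[29:NA,59:NB]
Op 6: add NC@47 -> ring=[29:NA,47:NC,59:NB]
Final route key 6: smallest pos >= 6 is 29 -> NA

Answer: NA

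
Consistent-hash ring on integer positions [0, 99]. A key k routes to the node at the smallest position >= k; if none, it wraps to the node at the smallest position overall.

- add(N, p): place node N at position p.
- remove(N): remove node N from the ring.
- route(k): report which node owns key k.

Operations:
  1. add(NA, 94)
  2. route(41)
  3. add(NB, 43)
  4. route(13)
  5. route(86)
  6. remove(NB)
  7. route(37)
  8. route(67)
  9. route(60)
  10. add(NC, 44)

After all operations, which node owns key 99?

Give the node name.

Op 1: add NA@94 -> ring=[94:NA]
Op 2: route key 41: smallest pos >= 41 is 94 -> NA
Op 3: add NB@43 -> ring=[43:NB,94:NA]
Op 4: route key 13: smallest pos >= 13 is 43 -> NB
Op 5: route key 86: smallest pos >= 86 is 94 -> NA
Op 6: remove NB -> ring=[94:NA]
Op 7: route key 37: smallest pos >= 37 is 94 -> NA
Op 8: route key 67: smallest pos >= 67 is 94 -> NA
Op 9: route key 60: smallest pos >= 60 is 94 -> NA
Op 10: add NC@44 -> ring=[44:NC,94:NA]
Final route key 99: none >= 99, wrap to smallest pos 44 -> NC

Answer: NC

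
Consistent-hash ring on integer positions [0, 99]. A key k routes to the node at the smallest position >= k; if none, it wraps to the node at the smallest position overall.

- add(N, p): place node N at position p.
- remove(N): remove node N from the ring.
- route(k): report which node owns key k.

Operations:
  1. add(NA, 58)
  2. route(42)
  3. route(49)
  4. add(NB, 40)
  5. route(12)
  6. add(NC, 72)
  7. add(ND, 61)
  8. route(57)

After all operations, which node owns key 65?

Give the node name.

Answer: NC

Derivation:
Op 1: add NA@58 -> ring=[58:NA]
Op 2: route key 42: smallest pos >= 42 is 58 -> NA
Op 3: route key 49: smallest pos >= 49 is 58 -> NA
Op 4: add NB@40 -> ring=[40:NB,58:NA]
Op 5: route key 12: smallest pos >= 12 is 40 -> NB
Op 6: add NC@72 -> ring=[40:NB,58:NA,72:NC]
Op 7: add ND@61 -> ring=[40:NB,58:NA,61:ND,72:NC]
Op 8: route key 57: smallest pos >= 57 is 58 -> NA
Final route key 65: smallest pos >= 65 is 72 -> NC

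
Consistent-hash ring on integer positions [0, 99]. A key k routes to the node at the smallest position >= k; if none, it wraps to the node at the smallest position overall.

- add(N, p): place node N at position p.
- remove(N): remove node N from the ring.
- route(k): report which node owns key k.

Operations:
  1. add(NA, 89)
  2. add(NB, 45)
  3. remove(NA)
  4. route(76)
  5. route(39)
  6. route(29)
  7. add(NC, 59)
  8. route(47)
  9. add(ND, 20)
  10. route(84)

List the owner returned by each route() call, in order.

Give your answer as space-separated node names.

Answer: NB NB NB NC ND

Derivation:
Op 1: add NA@89 -> ring=[89:NA]
Op 2: add NB@45 -> ring=[45:NB,89:NA]
Op 3: remove NA -> ring=[45:NB]
Op 4: route key 76: none >= 76, wrap to smallest pos 45 -> NB
Op 5: route key 39: smallest pos >= 39 is 45 -> NB
Op 6: route key 29: smallest pos >= 29 is 45 -> NB
Op 7: add NC@59 -> ring=[45:NB,59:NC]
Op 8: route key 47: smallest pos >= 47 is 59 -> NC
Op 9: add ND@20 -> ring=[20:ND,45:NB,59:NC]
Op 10: route key 84: none >= 84, wrap to smallest pos 20 -> ND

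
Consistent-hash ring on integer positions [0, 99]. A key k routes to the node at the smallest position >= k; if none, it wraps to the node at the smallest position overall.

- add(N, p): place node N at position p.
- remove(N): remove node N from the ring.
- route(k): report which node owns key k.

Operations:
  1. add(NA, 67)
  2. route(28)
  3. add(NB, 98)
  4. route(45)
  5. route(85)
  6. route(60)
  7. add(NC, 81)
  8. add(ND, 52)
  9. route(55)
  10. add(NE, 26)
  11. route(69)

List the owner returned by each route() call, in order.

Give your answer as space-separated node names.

Answer: NA NA NB NA NA NC

Derivation:
Op 1: add NA@67 -> ring=[67:NA]
Op 2: route key 28: smallest pos >= 28 is 67 -> NA
Op 3: add NB@98 -> ring=[67:NA,98:NB]
Op 4: route key 45: smallest pos >= 45 is 67 -> NA
Op 5: route key 85: smallest pos >= 85 is 98 -> NB
Op 6: route key 60: smallest pos >= 60 is 67 -> NA
Op 7: add NC@81 -> ring=[67:NA,81:NC,98:NB]
Op 8: add ND@52 -> ring=[52:ND,67:NA,81:NC,98:NB]
Op 9: route key 55: smallest pos >= 55 is 67 -> NA
Op 10: add NE@26 -> ring=[26:NE,52:ND,67:NA,81:NC,98:NB]
Op 11: route key 69: smallest pos >= 69 is 81 -> NC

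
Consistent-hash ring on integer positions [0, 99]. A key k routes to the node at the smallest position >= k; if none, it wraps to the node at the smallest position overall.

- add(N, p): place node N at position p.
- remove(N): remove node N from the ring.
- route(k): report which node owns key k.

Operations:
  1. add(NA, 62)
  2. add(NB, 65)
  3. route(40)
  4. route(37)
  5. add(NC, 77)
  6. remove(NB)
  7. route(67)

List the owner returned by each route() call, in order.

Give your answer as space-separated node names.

Answer: NA NA NC

Derivation:
Op 1: add NA@62 -> ring=[62:NA]
Op 2: add NB@65 -> ring=[62:NA,65:NB]
Op 3: route key 40: smallest pos >= 40 is 62 -> NA
Op 4: route key 37: smallest pos >= 37 is 62 -> NA
Op 5: add NC@77 -> ring=[62:NA,65:NB,77:NC]
Op 6: remove NB -> ring=[62:NA,77:NC]
Op 7: route key 67: smallest pos >= 67 is 77 -> NC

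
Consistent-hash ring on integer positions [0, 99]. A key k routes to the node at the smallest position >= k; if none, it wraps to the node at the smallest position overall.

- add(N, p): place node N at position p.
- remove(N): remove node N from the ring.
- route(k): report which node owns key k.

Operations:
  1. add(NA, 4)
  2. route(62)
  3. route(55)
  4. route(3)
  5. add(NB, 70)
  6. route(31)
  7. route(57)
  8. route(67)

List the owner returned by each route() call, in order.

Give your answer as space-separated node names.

Answer: NA NA NA NB NB NB

Derivation:
Op 1: add NA@4 -> ring=[4:NA]
Op 2: route key 62: none >= 62, wrap to smallest pos 4 -> NA
Op 3: route key 55: none >= 55, wrap to smallest pos 4 -> NA
Op 4: route key 3: smallest pos >= 3 is 4 -> NA
Op 5: add NB@70 -> ring=[4:NA,70:NB]
Op 6: route key 31: smallest pos >= 31 is 70 -> NB
Op 7: route key 57: smallest pos >= 57 is 70 -> NB
Op 8: route key 67: smallest pos >= 67 is 70 -> NB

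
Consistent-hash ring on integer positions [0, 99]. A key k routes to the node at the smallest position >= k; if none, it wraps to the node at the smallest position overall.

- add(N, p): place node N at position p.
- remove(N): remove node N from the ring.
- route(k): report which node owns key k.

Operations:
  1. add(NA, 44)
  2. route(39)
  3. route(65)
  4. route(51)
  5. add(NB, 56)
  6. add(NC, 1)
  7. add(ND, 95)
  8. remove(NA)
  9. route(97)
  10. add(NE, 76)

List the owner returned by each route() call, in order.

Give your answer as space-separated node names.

Answer: NA NA NA NC

Derivation:
Op 1: add NA@44 -> ring=[44:NA]
Op 2: route key 39: smallest pos >= 39 is 44 -> NA
Op 3: route key 65: none >= 65, wrap to smallest pos 44 -> NA
Op 4: route key 51: none >= 51, wrap to smallest pos 44 -> NA
Op 5: add NB@56 -> ring=[44:NA,56:NB]
Op 6: add NC@1 -> ring=[1:NC,44:NA,56:NB]
Op 7: add ND@95 -> ring=[1:NC,44:NA,56:NB,95:ND]
Op 8: remove NA -> ring=[1:NC,56:NB,95:ND]
Op 9: route key 97: none >= 97, wrap to smallest pos 1 -> NC
Op 10: add NE@76 -> ring=[1:NC,56:NB,76:NE,95:ND]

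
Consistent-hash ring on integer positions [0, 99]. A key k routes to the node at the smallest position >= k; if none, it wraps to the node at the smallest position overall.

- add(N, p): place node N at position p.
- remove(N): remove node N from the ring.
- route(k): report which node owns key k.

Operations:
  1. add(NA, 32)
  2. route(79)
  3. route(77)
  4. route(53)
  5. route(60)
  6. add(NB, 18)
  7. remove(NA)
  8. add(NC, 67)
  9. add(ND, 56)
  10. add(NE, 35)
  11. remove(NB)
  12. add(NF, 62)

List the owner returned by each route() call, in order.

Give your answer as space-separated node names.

Op 1: add NA@32 -> ring=[32:NA]
Op 2: route key 79: none >= 79, wrap to smallest pos 32 -> NA
Op 3: route key 77: none >= 77, wrap to smallest pos 32 -> NA
Op 4: route key 53: none >= 53, wrap to smallest pos 32 -> NA
Op 5: route key 60: none >= 60, wrap to smallest pos 32 -> NA
Op 6: add NB@18 -> ring=[18:NB,32:NA]
Op 7: remove NA -> ring=[18:NB]
Op 8: add NC@67 -> ring=[18:NB,67:NC]
Op 9: add ND@56 -> ring=[18:NB,56:ND,67:NC]
Op 10: add NE@35 -> ring=[18:NB,35:NE,56:ND,67:NC]
Op 11: remove NB -> ring=[35:NE,56:ND,67:NC]
Op 12: add NF@62 -> ring=[35:NE,56:ND,62:NF,67:NC]

Answer: NA NA NA NA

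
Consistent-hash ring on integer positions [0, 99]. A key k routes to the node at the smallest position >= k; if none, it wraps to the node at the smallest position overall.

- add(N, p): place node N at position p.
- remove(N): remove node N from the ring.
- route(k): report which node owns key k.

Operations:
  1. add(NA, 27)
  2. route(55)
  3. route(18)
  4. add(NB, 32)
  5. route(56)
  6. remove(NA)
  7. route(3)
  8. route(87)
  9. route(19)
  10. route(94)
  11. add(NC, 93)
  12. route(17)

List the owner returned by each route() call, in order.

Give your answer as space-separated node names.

Answer: NA NA NA NB NB NB NB NB

Derivation:
Op 1: add NA@27 -> ring=[27:NA]
Op 2: route key 55: none >= 55, wrap to smallest pos 27 -> NA
Op 3: route key 18: smallest pos >= 18 is 27 -> NA
Op 4: add NB@32 -> ring=[27:NA,32:NB]
Op 5: route key 56: none >= 56, wrap to smallest pos 27 -> NA
Op 6: remove NA -> ring=[32:NB]
Op 7: route key 3: smallest pos >= 3 is 32 -> NB
Op 8: route key 87: none >= 87, wrap to smallest pos 32 -> NB
Op 9: route key 19: smallest pos >= 19 is 32 -> NB
Op 10: route key 94: none >= 94, wrap to smallest pos 32 -> NB
Op 11: add NC@93 -> ring=[32:NB,93:NC]
Op 12: route key 17: smallest pos >= 17 is 32 -> NB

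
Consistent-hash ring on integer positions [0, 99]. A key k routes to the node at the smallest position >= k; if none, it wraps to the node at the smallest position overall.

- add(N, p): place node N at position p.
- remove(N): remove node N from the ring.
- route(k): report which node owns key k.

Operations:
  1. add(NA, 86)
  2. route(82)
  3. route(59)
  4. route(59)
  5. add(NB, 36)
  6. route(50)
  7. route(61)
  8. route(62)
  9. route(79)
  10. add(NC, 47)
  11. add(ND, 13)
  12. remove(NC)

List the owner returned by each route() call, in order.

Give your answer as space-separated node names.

Answer: NA NA NA NA NA NA NA

Derivation:
Op 1: add NA@86 -> ring=[86:NA]
Op 2: route key 82: smallest pos >= 82 is 86 -> NA
Op 3: route key 59: smallest pos >= 59 is 86 -> NA
Op 4: route key 59: smallest pos >= 59 is 86 -> NA
Op 5: add NB@36 -> ring=[36:NB,86:NA]
Op 6: route key 50: smallest pos >= 50 is 86 -> NA
Op 7: route key 61: smallest pos >= 61 is 86 -> NA
Op 8: route key 62: smallest pos >= 62 is 86 -> NA
Op 9: route key 79: smallest pos >= 79 is 86 -> NA
Op 10: add NC@47 -> ring=[36:NB,47:NC,86:NA]
Op 11: add ND@13 -> ring=[13:ND,36:NB,47:NC,86:NA]
Op 12: remove NC -> ring=[13:ND,36:NB,86:NA]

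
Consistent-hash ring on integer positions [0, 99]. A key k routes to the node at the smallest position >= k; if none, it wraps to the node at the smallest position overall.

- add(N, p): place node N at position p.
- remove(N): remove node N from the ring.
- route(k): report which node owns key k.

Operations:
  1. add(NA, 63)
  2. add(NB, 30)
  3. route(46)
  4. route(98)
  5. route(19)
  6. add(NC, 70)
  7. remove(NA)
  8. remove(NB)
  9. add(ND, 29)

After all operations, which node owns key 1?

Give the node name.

Op 1: add NA@63 -> ring=[63:NA]
Op 2: add NB@30 -> ring=[30:NB,63:NA]
Op 3: route key 46: smallest pos >= 46 is 63 -> NA
Op 4: route key 98: none >= 98, wrap to smallest pos 30 -> NB
Op 5: route key 19: smallest pos >= 19 is 30 -> NB
Op 6: add NC@70 -> ring=[30:NB,63:NA,70:NC]
Op 7: remove NA -> ring=[30:NB,70:NC]
Op 8: remove NB -> ring=[70:NC]
Op 9: add ND@29 -> ring=[29:ND,70:NC]
Final route key 1: smallest pos >= 1 is 29 -> ND

Answer: ND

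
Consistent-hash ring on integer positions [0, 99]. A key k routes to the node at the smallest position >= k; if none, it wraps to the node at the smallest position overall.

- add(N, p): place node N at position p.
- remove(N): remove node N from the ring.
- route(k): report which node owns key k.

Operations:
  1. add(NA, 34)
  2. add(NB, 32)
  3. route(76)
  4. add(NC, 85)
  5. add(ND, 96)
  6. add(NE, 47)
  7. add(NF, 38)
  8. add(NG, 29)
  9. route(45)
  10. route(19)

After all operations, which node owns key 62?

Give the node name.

Op 1: add NA@34 -> ring=[34:NA]
Op 2: add NB@32 -> ring=[32:NB,34:NA]
Op 3: route key 76: none >= 76, wrap to smallest pos 32 -> NB
Op 4: add NC@85 -> ring=[32:NB,34:NA,85:NC]
Op 5: add ND@96 -> ring=[32:NB,34:NA,85:NC,96:ND]
Op 6: add NE@47 -> ring=[32:NB,34:NA,47:NE,85:NC,96:ND]
Op 7: add NF@38 -> ring=[32:NB,34:NA,38:NF,47:NE,85:NC,96:ND]
Op 8: add NG@29 -> ring=[29:NG,32:NB,34:NA,38:NF,47:NE,85:NC,96:ND]
Op 9: route key 45: smallest pos >= 45 is 47 -> NE
Op 10: route key 19: smallest pos >= 19 is 29 -> NG
Final route key 62: smallest pos >= 62 is 85 -> NC

Answer: NC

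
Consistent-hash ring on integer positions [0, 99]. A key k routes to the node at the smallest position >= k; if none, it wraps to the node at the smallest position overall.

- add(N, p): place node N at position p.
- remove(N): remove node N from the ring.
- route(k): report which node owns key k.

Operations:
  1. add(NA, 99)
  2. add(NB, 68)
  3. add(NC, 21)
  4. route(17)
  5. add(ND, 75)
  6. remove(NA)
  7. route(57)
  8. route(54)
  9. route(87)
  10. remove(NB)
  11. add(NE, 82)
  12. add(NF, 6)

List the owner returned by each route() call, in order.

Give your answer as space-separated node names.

Answer: NC NB NB NC

Derivation:
Op 1: add NA@99 -> ring=[99:NA]
Op 2: add NB@68 -> ring=[68:NB,99:NA]
Op 3: add NC@21 -> ring=[21:NC,68:NB,99:NA]
Op 4: route key 17: smallest pos >= 17 is 21 -> NC
Op 5: add ND@75 -> ring=[21:NC,68:NB,75:ND,99:NA]
Op 6: remove NA -> ring=[21:NC,68:NB,75:ND]
Op 7: route key 57: smallest pos >= 57 is 68 -> NB
Op 8: route key 54: smallest pos >= 54 is 68 -> NB
Op 9: route key 87: none >= 87, wrap to smallest pos 21 -> NC
Op 10: remove NB -> ring=[21:NC,75:ND]
Op 11: add NE@82 -> ring=[21:NC,75:ND,82:NE]
Op 12: add NF@6 -> ring=[6:NF,21:NC,75:ND,82:NE]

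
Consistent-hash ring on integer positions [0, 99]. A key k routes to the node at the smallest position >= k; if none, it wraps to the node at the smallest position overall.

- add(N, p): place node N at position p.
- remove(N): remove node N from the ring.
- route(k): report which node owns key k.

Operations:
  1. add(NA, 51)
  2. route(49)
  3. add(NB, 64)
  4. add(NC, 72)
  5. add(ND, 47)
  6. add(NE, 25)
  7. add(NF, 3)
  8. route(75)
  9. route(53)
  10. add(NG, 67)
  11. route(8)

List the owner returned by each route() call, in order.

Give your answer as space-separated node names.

Answer: NA NF NB NE

Derivation:
Op 1: add NA@51 -> ring=[51:NA]
Op 2: route key 49: smallest pos >= 49 is 51 -> NA
Op 3: add NB@64 -> ring=[51:NA,64:NB]
Op 4: add NC@72 -> ring=[51:NA,64:NB,72:NC]
Op 5: add ND@47 -> ring=[47:ND,51:NA,64:NB,72:NC]
Op 6: add NE@25 -> ring=[25:NE,47:ND,51:NA,64:NB,72:NC]
Op 7: add NF@3 -> ring=[3:NF,25:NE,47:ND,51:NA,64:NB,72:NC]
Op 8: route key 75: none >= 75, wrap to smallest pos 3 -> NF
Op 9: route key 53: smallest pos >= 53 is 64 -> NB
Op 10: add NG@67 -> ring=[3:NF,25:NE,47:ND,51:NA,64:NB,67:NG,72:NC]
Op 11: route key 8: smallest pos >= 8 is 25 -> NE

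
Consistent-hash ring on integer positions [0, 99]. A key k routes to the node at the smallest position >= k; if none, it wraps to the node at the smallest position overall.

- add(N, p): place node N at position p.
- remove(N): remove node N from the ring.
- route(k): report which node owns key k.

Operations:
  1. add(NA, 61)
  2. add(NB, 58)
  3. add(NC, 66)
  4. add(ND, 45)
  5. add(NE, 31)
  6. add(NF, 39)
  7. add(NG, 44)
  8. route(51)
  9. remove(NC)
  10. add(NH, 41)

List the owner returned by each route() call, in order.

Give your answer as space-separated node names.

Answer: NB

Derivation:
Op 1: add NA@61 -> ring=[61:NA]
Op 2: add NB@58 -> ring=[58:NB,61:NA]
Op 3: add NC@66 -> ring=[58:NB,61:NA,66:NC]
Op 4: add ND@45 -> ring=[45:ND,58:NB,61:NA,66:NC]
Op 5: add NE@31 -> ring=[31:NE,45:ND,58:NB,61:NA,66:NC]
Op 6: add NF@39 -> ring=[31:NE,39:NF,45:ND,58:NB,61:NA,66:NC]
Op 7: add NG@44 -> ring=[31:NE,39:NF,44:NG,45:ND,58:NB,61:NA,66:NC]
Op 8: route key 51: smallest pos >= 51 is 58 -> NB
Op 9: remove NC -> ring=[31:NE,39:NF,44:NG,45:ND,58:NB,61:NA]
Op 10: add NH@41 -> ring=[31:NE,39:NF,41:NH,44:NG,45:ND,58:NB,61:NA]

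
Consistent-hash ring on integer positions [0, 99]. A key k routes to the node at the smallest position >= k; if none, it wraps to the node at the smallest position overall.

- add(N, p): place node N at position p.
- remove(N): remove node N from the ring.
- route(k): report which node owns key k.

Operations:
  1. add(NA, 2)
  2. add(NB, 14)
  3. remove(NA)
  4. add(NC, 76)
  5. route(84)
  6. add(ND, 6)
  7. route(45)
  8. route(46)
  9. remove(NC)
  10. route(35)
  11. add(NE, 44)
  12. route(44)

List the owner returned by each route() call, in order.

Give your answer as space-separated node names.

Answer: NB NC NC ND NE

Derivation:
Op 1: add NA@2 -> ring=[2:NA]
Op 2: add NB@14 -> ring=[2:NA,14:NB]
Op 3: remove NA -> ring=[14:NB]
Op 4: add NC@76 -> ring=[14:NB,76:NC]
Op 5: route key 84: none >= 84, wrap to smallest pos 14 -> NB
Op 6: add ND@6 -> ring=[6:ND,14:NB,76:NC]
Op 7: route key 45: smallest pos >= 45 is 76 -> NC
Op 8: route key 46: smallest pos >= 46 is 76 -> NC
Op 9: remove NC -> ring=[6:ND,14:NB]
Op 10: route key 35: none >= 35, wrap to smallest pos 6 -> ND
Op 11: add NE@44 -> ring=[6:ND,14:NB,44:NE]
Op 12: route key 44: smallest pos >= 44 is 44 -> NE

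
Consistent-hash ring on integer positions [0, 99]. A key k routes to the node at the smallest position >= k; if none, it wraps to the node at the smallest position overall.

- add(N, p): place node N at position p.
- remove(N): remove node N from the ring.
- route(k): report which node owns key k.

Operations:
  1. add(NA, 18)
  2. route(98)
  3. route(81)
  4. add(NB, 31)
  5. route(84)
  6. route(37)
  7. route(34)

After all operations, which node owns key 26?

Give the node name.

Answer: NB

Derivation:
Op 1: add NA@18 -> ring=[18:NA]
Op 2: route key 98: none >= 98, wrap to smallest pos 18 -> NA
Op 3: route key 81: none >= 81, wrap to smallest pos 18 -> NA
Op 4: add NB@31 -> ring=[18:NA,31:NB]
Op 5: route key 84: none >= 84, wrap to smallest pos 18 -> NA
Op 6: route key 37: none >= 37, wrap to smallest pos 18 -> NA
Op 7: route key 34: none >= 34, wrap to smallest pos 18 -> NA
Final route key 26: smallest pos >= 26 is 31 -> NB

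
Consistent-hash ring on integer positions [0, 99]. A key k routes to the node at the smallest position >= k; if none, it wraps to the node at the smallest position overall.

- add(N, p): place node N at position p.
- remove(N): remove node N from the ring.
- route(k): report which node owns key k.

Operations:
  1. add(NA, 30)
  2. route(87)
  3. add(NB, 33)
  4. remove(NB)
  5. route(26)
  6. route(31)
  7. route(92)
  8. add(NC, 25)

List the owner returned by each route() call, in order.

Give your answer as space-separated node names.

Op 1: add NA@30 -> ring=[30:NA]
Op 2: route key 87: none >= 87, wrap to smallest pos 30 -> NA
Op 3: add NB@33 -> ring=[30:NA,33:NB]
Op 4: remove NB -> ring=[30:NA]
Op 5: route key 26: smallest pos >= 26 is 30 -> NA
Op 6: route key 31: none >= 31, wrap to smallest pos 30 -> NA
Op 7: route key 92: none >= 92, wrap to smallest pos 30 -> NA
Op 8: add NC@25 -> ring=[25:NC,30:NA]

Answer: NA NA NA NA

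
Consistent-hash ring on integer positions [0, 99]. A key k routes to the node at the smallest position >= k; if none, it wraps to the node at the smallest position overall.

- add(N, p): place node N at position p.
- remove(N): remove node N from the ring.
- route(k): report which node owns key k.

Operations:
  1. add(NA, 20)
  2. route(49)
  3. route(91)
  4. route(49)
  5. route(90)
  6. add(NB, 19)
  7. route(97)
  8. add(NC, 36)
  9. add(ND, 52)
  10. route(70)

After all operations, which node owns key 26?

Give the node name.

Op 1: add NA@20 -> ring=[20:NA]
Op 2: route key 49: none >= 49, wrap to smallest pos 20 -> NA
Op 3: route key 91: none >= 91, wrap to smallest pos 20 -> NA
Op 4: route key 49: none >= 49, wrap to smallest pos 20 -> NA
Op 5: route key 90: none >= 90, wrap to smallest pos 20 -> NA
Op 6: add NB@19 -> ring=[19:NB,20:NA]
Op 7: route key 97: none >= 97, wrap to smallest pos 19 -> NB
Op 8: add NC@36 -> ring=[19:NB,20:NA,36:NC]
Op 9: add ND@52 -> ring=[19:NB,20:NA,36:NC,52:ND]
Op 10: route key 70: none >= 70, wrap to smallest pos 19 -> NB
Final route key 26: smallest pos >= 26 is 36 -> NC

Answer: NC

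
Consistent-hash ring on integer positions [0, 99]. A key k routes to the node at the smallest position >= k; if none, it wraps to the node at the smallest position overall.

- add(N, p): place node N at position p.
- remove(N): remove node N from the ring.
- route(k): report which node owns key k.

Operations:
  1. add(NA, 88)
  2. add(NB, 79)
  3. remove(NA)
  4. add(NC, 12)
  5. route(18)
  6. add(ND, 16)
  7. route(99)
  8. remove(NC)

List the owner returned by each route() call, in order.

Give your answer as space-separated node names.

Op 1: add NA@88 -> ring=[88:NA]
Op 2: add NB@79 -> ring=[79:NB,88:NA]
Op 3: remove NA -> ring=[79:NB]
Op 4: add NC@12 -> ring=[12:NC,79:NB]
Op 5: route key 18: smallest pos >= 18 is 79 -> NB
Op 6: add ND@16 -> ring=[12:NC,16:ND,79:NB]
Op 7: route key 99: none >= 99, wrap to smallest pos 12 -> NC
Op 8: remove NC -> ring=[16:ND,79:NB]

Answer: NB NC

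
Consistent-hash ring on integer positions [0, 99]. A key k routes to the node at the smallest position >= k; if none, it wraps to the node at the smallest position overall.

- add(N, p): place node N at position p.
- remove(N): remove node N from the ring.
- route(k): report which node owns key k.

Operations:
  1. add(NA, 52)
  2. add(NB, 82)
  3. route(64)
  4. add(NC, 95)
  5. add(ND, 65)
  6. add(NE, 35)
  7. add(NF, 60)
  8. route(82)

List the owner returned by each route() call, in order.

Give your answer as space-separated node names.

Op 1: add NA@52 -> ring=[52:NA]
Op 2: add NB@82 -> ring=[52:NA,82:NB]
Op 3: route key 64: smallest pos >= 64 is 82 -> NB
Op 4: add NC@95 -> ring=[52:NA,82:NB,95:NC]
Op 5: add ND@65 -> ring=[52:NA,65:ND,82:NB,95:NC]
Op 6: add NE@35 -> ring=[35:NE,52:NA,65:ND,82:NB,95:NC]
Op 7: add NF@60 -> ring=[35:NE,52:NA,60:NF,65:ND,82:NB,95:NC]
Op 8: route key 82: smallest pos >= 82 is 82 -> NB

Answer: NB NB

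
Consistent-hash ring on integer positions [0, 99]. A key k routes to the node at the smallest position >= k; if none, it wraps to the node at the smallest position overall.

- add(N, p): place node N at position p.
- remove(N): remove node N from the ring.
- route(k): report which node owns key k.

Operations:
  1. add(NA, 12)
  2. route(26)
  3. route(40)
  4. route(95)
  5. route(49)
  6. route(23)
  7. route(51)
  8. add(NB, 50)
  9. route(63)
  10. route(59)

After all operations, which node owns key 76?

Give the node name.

Answer: NA

Derivation:
Op 1: add NA@12 -> ring=[12:NA]
Op 2: route key 26: none >= 26, wrap to smallest pos 12 -> NA
Op 3: route key 40: none >= 40, wrap to smallest pos 12 -> NA
Op 4: route key 95: none >= 95, wrap to smallest pos 12 -> NA
Op 5: route key 49: none >= 49, wrap to smallest pos 12 -> NA
Op 6: route key 23: none >= 23, wrap to smallest pos 12 -> NA
Op 7: route key 51: none >= 51, wrap to smallest pos 12 -> NA
Op 8: add NB@50 -> ring=[12:NA,50:NB]
Op 9: route key 63: none >= 63, wrap to smallest pos 12 -> NA
Op 10: route key 59: none >= 59, wrap to smallest pos 12 -> NA
Final route key 76: none >= 76, wrap to smallest pos 12 -> NA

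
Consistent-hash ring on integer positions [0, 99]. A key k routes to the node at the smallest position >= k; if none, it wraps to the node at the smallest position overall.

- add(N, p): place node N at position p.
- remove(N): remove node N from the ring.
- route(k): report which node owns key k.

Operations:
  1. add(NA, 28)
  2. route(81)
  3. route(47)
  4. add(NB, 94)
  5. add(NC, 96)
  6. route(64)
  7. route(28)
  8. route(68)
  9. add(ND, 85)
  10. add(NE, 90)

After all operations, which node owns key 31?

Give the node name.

Answer: ND

Derivation:
Op 1: add NA@28 -> ring=[28:NA]
Op 2: route key 81: none >= 81, wrap to smallest pos 28 -> NA
Op 3: route key 47: none >= 47, wrap to smallest pos 28 -> NA
Op 4: add NB@94 -> ring=[28:NA,94:NB]
Op 5: add NC@96 -> ring=[28:NA,94:NB,96:NC]
Op 6: route key 64: smallest pos >= 64 is 94 -> NB
Op 7: route key 28: smallest pos >= 28 is 28 -> NA
Op 8: route key 68: smallest pos >= 68 is 94 -> NB
Op 9: add ND@85 -> ring=[28:NA,85:ND,94:NB,96:NC]
Op 10: add NE@90 -> ring=[28:NA,85:ND,90:NE,94:NB,96:NC]
Final route key 31: smallest pos >= 31 is 85 -> ND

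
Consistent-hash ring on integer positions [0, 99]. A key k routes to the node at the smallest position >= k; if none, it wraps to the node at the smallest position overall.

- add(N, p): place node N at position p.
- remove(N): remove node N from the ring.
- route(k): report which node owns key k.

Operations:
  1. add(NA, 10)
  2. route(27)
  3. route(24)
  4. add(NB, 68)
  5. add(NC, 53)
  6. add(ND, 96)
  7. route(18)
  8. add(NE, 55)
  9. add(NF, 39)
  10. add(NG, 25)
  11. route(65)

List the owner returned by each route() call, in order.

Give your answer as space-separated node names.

Answer: NA NA NC NB

Derivation:
Op 1: add NA@10 -> ring=[10:NA]
Op 2: route key 27: none >= 27, wrap to smallest pos 10 -> NA
Op 3: route key 24: none >= 24, wrap to smallest pos 10 -> NA
Op 4: add NB@68 -> ring=[10:NA,68:NB]
Op 5: add NC@53 -> ring=[10:NA,53:NC,68:NB]
Op 6: add ND@96 -> ring=[10:NA,53:NC,68:NB,96:ND]
Op 7: route key 18: smallest pos >= 18 is 53 -> NC
Op 8: add NE@55 -> ring=[10:NA,53:NC,55:NE,68:NB,96:ND]
Op 9: add NF@39 -> ring=[10:NA,39:NF,53:NC,55:NE,68:NB,96:ND]
Op 10: add NG@25 -> ring=[10:NA,25:NG,39:NF,53:NC,55:NE,68:NB,96:ND]
Op 11: route key 65: smallest pos >= 65 is 68 -> NB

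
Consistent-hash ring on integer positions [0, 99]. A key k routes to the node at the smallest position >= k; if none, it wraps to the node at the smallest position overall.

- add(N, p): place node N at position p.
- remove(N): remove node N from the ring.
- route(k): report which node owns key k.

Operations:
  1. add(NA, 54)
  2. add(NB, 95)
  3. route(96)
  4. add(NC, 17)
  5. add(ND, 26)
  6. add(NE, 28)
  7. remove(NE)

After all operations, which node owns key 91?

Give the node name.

Answer: NB

Derivation:
Op 1: add NA@54 -> ring=[54:NA]
Op 2: add NB@95 -> ring=[54:NA,95:NB]
Op 3: route key 96: none >= 96, wrap to smallest pos 54 -> NA
Op 4: add NC@17 -> ring=[17:NC,54:NA,95:NB]
Op 5: add ND@26 -> ring=[17:NC,26:ND,54:NA,95:NB]
Op 6: add NE@28 -> ring=[17:NC,26:ND,28:NE,54:NA,95:NB]
Op 7: remove NE -> ring=[17:NC,26:ND,54:NA,95:NB]
Final route key 91: smallest pos >= 91 is 95 -> NB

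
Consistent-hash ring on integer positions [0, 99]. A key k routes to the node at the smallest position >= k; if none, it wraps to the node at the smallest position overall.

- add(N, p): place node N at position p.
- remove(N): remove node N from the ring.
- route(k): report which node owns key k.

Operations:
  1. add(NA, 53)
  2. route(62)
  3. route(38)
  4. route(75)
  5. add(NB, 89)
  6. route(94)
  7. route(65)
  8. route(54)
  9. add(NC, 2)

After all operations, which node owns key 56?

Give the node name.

Answer: NB

Derivation:
Op 1: add NA@53 -> ring=[53:NA]
Op 2: route key 62: none >= 62, wrap to smallest pos 53 -> NA
Op 3: route key 38: smallest pos >= 38 is 53 -> NA
Op 4: route key 75: none >= 75, wrap to smallest pos 53 -> NA
Op 5: add NB@89 -> ring=[53:NA,89:NB]
Op 6: route key 94: none >= 94, wrap to smallest pos 53 -> NA
Op 7: route key 65: smallest pos >= 65 is 89 -> NB
Op 8: route key 54: smallest pos >= 54 is 89 -> NB
Op 9: add NC@2 -> ring=[2:NC,53:NA,89:NB]
Final route key 56: smallest pos >= 56 is 89 -> NB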